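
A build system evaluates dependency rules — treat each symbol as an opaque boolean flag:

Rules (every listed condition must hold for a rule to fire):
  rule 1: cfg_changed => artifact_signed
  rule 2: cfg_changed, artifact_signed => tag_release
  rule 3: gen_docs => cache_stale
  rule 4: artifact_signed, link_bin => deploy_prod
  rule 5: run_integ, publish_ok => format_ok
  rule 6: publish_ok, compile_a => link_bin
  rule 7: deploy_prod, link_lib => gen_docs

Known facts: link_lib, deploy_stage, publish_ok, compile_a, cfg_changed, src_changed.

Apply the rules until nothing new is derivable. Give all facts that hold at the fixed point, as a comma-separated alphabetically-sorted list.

Round 1: rule 1 [cfg_changed => artifact_signed]; rule 6 [publish_ok, compile_a => link_bin]. New: artifact_signed, link_bin.
Round 2: rule 2 [cfg_changed, artifact_signed => tag_release]; rule 4 [artifact_signed, link_bin => deploy_prod]. New: tag_release, deploy_prod.
Round 3: rule 7 [deploy_prod, link_lib => gen_docs]. New: gen_docs.
Round 4: rule 3 [gen_docs => cache_stale]. New: cache_stale.

artifact_signed, cache_stale, cfg_changed, compile_a, deploy_prod, deploy_stage, gen_docs, link_bin, link_lib, publish_ok, src_changed, tag_release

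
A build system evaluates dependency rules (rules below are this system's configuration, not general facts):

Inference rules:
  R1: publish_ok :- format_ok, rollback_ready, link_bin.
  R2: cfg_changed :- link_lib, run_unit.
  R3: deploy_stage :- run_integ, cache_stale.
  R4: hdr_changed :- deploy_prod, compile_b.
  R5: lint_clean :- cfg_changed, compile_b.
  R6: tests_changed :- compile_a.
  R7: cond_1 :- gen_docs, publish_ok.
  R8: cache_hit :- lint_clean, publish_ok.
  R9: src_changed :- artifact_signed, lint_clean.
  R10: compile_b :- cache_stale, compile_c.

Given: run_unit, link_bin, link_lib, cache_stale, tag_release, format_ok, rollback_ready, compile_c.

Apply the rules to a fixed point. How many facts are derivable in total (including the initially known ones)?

13

Round 1: R1 [publish_ok :- format_ok, rollback_ready, link_bin.]; R2 [cfg_changed :- link_lib, run_unit.]; R10 [compile_b :- cache_stale, compile_c.]. Adds publish_ok, cfg_changed, compile_b.
Round 2: R5 [lint_clean :- cfg_changed, compile_b.]. Adds lint_clean.
Round 3: R8 [cache_hit :- lint_clean, publish_ok.]. Adds cache_hit.
Closure: {cache_hit, cache_stale, cfg_changed, compile_b, compile_c, format_ok, link_bin, link_lib, lint_clean, publish_ok, rollback_ready, run_unit, tag_release} — 13 facts.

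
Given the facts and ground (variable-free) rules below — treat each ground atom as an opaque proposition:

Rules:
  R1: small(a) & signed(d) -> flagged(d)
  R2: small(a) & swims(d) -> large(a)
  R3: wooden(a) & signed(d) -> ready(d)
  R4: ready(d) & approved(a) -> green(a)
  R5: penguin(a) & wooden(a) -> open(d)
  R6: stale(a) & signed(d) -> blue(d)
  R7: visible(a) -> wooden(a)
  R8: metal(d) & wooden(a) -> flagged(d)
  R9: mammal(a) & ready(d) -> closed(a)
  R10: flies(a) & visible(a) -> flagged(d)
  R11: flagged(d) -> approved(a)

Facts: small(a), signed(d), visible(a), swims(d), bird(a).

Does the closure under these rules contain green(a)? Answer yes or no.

Round 1 fires R1, R2, R7, giving flagged(d), large(a), wooden(a).
Round 2 fires R3, R11, giving ready(d), approved(a).
Round 3 fires R4, giving green(a).
green(a) appears in round 3, so it is derivable.

yes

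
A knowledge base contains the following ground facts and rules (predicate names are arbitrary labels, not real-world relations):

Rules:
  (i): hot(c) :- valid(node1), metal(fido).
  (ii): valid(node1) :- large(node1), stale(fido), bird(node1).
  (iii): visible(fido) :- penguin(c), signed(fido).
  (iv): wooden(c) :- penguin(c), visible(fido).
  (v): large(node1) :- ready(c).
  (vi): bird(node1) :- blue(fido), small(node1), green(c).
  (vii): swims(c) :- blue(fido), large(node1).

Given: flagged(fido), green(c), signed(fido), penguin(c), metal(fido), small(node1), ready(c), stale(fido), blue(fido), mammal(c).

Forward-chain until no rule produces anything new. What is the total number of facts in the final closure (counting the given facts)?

Round 1: (iii) [visible(fido) :- penguin(c), signed(fido).]; (v) [large(node1) :- ready(c).]; (vi) [bird(node1) :- blue(fido), small(node1), green(c).]. New: visible(fido), large(node1), bird(node1).
Round 2: (ii) [valid(node1) :- large(node1), stale(fido), bird(node1).]; (iv) [wooden(c) :- penguin(c), visible(fido).]; (vii) [swims(c) :- blue(fido), large(node1).]. New: valid(node1), wooden(c), swims(c).
Round 3: (i) [hot(c) :- valid(node1), metal(fido).]. New: hot(c).
Closure: {bird(node1), blue(fido), flagged(fido), green(c), hot(c), large(node1), mammal(c), metal(fido), penguin(c), ready(c), signed(fido), small(node1), stale(fido), swims(c), valid(node1), visible(fido), wooden(c)} — 17 facts.

17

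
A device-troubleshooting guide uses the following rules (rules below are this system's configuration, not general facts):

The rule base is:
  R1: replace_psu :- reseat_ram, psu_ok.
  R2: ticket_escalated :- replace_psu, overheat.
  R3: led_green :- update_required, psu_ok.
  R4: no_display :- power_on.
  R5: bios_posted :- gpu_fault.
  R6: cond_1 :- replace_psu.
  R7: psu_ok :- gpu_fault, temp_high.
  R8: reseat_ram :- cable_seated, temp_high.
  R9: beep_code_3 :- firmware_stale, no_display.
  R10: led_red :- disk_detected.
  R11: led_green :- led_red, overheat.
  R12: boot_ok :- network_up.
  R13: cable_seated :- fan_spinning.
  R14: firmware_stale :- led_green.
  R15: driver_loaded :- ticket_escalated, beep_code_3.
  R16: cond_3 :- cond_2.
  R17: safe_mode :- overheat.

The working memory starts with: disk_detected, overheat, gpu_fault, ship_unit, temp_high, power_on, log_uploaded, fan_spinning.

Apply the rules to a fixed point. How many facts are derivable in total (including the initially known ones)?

22

Round 1: R4 [no_display :- power_on.]; R5 [bios_posted :- gpu_fault.]; R7 [psu_ok :- gpu_fault, temp_high.]; R10 [led_red :- disk_detected.]; R13 [cable_seated :- fan_spinning.]; R17 [safe_mode :- overheat.]. New: no_display, bios_posted, psu_ok, led_red, cable_seated, safe_mode.
Round 2: R8 [reseat_ram :- cable_seated, temp_high.]; R11 [led_green :- led_red, overheat.]. New: reseat_ram, led_green.
Round 3: R1 [replace_psu :- reseat_ram, psu_ok.]; R14 [firmware_stale :- led_green.]. New: replace_psu, firmware_stale.
Round 4: R2 [ticket_escalated :- replace_psu, overheat.]; R6 [cond_1 :- replace_psu.]; R9 [beep_code_3 :- firmware_stale, no_display.]. New: ticket_escalated, cond_1, beep_code_3.
Round 5: R15 [driver_loaded :- ticket_escalated, beep_code_3.]. New: driver_loaded.
Closure: {beep_code_3, bios_posted, cable_seated, cond_1, disk_detected, driver_loaded, fan_spinning, firmware_stale, gpu_fault, led_green, led_red, log_uploaded, no_display, overheat, power_on, psu_ok, replace_psu, reseat_ram, safe_mode, ship_unit, temp_high, ticket_escalated} — 22 facts.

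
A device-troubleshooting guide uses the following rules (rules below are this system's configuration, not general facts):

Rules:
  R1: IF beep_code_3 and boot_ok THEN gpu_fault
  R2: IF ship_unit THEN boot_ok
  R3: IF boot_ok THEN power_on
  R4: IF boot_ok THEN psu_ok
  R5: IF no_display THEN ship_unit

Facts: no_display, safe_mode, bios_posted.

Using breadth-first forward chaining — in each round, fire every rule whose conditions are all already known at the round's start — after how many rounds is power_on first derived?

3

Round 1 — R5, derive ship_unit.
Round 2 — R2, derive boot_ok.
Round 3 — R3, R4, derive power_on, psu_ok.
power_on first appears in round 3.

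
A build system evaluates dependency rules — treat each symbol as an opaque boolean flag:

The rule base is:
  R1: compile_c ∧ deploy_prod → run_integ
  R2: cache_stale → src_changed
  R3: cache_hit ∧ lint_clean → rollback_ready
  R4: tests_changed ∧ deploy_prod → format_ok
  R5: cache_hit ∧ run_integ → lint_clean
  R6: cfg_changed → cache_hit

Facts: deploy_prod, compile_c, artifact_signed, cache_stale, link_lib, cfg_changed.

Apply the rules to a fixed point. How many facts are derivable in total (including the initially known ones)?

Round 1 fires R1, R2, R6, giving run_integ, src_changed, cache_hit.
Round 2 fires R5, giving lint_clean.
Round 3 fires R3, giving rollback_ready.
Closure: {artifact_signed, cache_hit, cache_stale, cfg_changed, compile_c, deploy_prod, link_lib, lint_clean, rollback_ready, run_integ, src_changed} — 11 facts.

11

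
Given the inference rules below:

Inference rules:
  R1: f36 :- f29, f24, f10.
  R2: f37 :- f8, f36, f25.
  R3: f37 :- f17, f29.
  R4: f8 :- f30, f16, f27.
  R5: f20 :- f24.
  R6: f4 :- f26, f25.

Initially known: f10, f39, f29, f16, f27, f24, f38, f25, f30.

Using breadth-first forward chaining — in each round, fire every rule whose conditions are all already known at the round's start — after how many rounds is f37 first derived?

Round 1 — R1, R4, R5, derive f36, f8, f20.
Round 2 — R2, derive f37.
f37 first appears in round 2.

2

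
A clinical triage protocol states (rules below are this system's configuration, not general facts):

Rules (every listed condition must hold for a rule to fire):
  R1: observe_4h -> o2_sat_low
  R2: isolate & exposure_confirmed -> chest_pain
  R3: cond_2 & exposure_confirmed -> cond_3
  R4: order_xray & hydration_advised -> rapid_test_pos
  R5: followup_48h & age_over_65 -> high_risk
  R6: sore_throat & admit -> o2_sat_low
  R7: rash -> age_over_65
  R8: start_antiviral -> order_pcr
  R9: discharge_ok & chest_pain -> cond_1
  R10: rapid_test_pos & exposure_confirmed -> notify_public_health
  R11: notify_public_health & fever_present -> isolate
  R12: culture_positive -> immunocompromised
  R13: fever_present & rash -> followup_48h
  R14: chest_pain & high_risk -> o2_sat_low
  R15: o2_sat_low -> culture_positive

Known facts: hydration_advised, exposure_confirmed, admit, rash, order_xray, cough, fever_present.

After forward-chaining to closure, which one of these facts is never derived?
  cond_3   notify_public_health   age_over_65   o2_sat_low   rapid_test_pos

Round 1: R4 [order_xray & hydration_advised -> rapid_test_pos]; R7 [rash -> age_over_65]; R13 [fever_present & rash -> followup_48h]. Adds rapid_test_pos, age_over_65, followup_48h.
Round 2: R5 [followup_48h & age_over_65 -> high_risk]; R10 [rapid_test_pos & exposure_confirmed -> notify_public_health]. Adds high_risk, notify_public_health.
Round 3: R11 [notify_public_health & fever_present -> isolate]. Adds isolate.
Round 4: R2 [isolate & exposure_confirmed -> chest_pain]. Adds chest_pain.
Round 5: R14 [chest_pain & high_risk -> o2_sat_low]. Adds o2_sat_low.
Round 6: R15 [o2_sat_low -> culture_positive]. Adds culture_positive.
Round 7: R12 [culture_positive -> immunocompromised]. Adds immunocompromised.
Derived: notify_public_health (round 2), o2_sat_low (round 5), age_over_65 (round 1), rapid_test_pos (round 1). cond_3 never appears in any round.

cond_3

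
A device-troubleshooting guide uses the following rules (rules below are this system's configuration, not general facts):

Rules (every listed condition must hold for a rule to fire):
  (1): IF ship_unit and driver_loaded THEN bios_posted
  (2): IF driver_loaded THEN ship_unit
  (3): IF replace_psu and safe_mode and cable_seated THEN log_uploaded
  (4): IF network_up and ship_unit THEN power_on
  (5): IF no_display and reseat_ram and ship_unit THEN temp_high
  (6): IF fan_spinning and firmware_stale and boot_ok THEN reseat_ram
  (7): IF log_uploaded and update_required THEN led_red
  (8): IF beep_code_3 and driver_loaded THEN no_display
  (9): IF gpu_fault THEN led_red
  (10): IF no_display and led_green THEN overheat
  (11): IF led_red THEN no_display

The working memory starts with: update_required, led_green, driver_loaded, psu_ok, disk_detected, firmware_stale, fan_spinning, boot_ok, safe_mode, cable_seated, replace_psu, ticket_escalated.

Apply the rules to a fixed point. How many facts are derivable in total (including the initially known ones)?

20

Round 1 — (2), (3), (6), derive ship_unit, log_uploaded, reseat_ram.
Round 2 — (1), (7), derive bios_posted, led_red.
Round 3 — (11), derive no_display.
Round 4 — (5), (10), derive temp_high, overheat.
Closure: {bios_posted, boot_ok, cable_seated, disk_detected, driver_loaded, fan_spinning, firmware_stale, led_green, led_red, log_uploaded, no_display, overheat, psu_ok, replace_psu, reseat_ram, safe_mode, ship_unit, temp_high, ticket_escalated, update_required} — 20 facts.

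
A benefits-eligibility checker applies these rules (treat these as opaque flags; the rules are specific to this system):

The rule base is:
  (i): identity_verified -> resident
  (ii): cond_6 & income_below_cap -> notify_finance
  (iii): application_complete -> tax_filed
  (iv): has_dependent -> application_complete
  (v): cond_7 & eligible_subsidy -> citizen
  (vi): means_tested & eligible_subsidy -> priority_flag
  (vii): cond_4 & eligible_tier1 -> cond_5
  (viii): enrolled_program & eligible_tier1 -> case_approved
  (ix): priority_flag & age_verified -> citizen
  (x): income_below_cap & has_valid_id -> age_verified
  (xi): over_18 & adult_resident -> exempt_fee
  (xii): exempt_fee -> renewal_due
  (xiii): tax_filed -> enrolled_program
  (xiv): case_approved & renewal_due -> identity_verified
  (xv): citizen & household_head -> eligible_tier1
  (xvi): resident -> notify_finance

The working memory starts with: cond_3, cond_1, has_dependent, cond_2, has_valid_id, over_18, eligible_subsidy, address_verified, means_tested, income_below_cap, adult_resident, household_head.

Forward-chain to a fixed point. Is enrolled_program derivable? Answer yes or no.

Round 1 fires (iv), (vi), (x), (xi), giving application_complete, priority_flag, age_verified, exempt_fee.
Round 2 fires (iii), (ix), (xii), giving tax_filed, citizen, renewal_due.
Round 3 fires (xiii), (xv), giving enrolled_program, eligible_tier1.
Round 4 fires (viii), giving case_approved.
Round 5 fires (xiv), giving identity_verified.
Round 6 fires (i), giving resident.
Round 7 fires (xvi), giving notify_finance.
enrolled_program appears in round 3, so it is derivable.

yes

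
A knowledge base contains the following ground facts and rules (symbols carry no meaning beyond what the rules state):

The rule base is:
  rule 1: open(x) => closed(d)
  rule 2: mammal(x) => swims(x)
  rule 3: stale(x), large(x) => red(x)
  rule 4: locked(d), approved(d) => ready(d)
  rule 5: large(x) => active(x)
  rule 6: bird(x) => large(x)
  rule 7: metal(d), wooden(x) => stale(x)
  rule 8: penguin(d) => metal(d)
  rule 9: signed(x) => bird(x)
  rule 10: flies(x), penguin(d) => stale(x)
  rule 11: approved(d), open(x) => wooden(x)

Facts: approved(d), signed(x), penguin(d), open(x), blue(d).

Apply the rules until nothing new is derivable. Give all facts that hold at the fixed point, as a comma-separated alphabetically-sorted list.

active(x), approved(d), bird(x), blue(d), closed(d), large(x), metal(d), open(x), penguin(d), red(x), signed(x), stale(x), wooden(x)

Round 1: rule 1 [open(x) => closed(d)]; rule 8 [penguin(d) => metal(d)]; rule 9 [signed(x) => bird(x)]; rule 11 [approved(d), open(x) => wooden(x)]. Adds closed(d), metal(d), bird(x), wooden(x).
Round 2: rule 6 [bird(x) => large(x)]; rule 7 [metal(d), wooden(x) => stale(x)]. Adds large(x), stale(x).
Round 3: rule 3 [stale(x), large(x) => red(x)]; rule 5 [large(x) => active(x)]. Adds red(x), active(x).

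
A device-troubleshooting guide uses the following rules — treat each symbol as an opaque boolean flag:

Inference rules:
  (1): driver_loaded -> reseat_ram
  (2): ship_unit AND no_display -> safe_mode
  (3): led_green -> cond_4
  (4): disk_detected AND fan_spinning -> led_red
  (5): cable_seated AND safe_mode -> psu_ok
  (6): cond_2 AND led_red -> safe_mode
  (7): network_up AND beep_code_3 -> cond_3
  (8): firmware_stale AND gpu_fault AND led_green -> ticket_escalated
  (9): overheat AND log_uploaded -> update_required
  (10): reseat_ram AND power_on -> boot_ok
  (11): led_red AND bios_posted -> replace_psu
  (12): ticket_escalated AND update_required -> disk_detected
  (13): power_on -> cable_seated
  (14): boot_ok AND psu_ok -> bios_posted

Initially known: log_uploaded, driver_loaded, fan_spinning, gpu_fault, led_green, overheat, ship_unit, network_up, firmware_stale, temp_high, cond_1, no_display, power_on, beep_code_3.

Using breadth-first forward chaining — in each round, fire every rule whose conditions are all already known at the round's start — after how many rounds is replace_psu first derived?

Round 1 fires (1), (2), (3), (7), (8), (9), (13), giving reseat_ram, safe_mode, cond_4, cond_3, ticket_escalated, update_required, cable_seated.
Round 2 fires (5), (10), (12), giving psu_ok, boot_ok, disk_detected.
Round 3 fires (4), (14), giving led_red, bios_posted.
Round 4 fires (11), giving replace_psu.
replace_psu first appears in round 4.

4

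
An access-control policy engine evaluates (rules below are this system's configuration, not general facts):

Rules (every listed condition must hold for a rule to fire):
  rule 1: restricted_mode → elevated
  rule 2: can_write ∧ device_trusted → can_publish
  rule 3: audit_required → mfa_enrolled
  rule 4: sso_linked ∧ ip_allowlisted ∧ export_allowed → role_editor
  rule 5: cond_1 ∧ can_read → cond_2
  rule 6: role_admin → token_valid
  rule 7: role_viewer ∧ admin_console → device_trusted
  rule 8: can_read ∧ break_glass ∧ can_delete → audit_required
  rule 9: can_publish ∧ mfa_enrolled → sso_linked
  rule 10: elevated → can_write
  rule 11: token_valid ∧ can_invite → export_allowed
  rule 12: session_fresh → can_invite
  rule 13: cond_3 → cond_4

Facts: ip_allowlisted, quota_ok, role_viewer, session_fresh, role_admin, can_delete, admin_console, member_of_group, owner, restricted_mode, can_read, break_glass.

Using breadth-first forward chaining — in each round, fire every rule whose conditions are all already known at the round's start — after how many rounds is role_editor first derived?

Round 1: rule 1 [restricted_mode → elevated]; rule 6 [role_admin → token_valid]; rule 7 [role_viewer ∧ admin_console → device_trusted]; rule 8 [can_read ∧ break_glass ∧ can_delete → audit_required]; rule 12 [session_fresh → can_invite]. Adds elevated, token_valid, device_trusted, audit_required, can_invite.
Round 2: rule 3 [audit_required → mfa_enrolled]; rule 10 [elevated → can_write]; rule 11 [token_valid ∧ can_invite → export_allowed]. Adds mfa_enrolled, can_write, export_allowed.
Round 3: rule 2 [can_write ∧ device_trusted → can_publish]. Adds can_publish.
Round 4: rule 9 [can_publish ∧ mfa_enrolled → sso_linked]. Adds sso_linked.
Round 5: rule 4 [sso_linked ∧ ip_allowlisted ∧ export_allowed → role_editor]. Adds role_editor.
role_editor first appears in round 5.

5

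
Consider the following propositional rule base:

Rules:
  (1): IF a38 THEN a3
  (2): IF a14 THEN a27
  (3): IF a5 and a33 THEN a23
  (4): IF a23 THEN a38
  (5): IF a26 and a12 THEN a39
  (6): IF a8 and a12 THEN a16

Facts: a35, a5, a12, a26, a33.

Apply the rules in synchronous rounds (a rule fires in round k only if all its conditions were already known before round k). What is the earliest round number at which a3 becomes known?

3

Round 1 fires (3), (5), giving a23, a39.
Round 2 fires (4), giving a38.
Round 3 fires (1), giving a3.
a3 first appears in round 3.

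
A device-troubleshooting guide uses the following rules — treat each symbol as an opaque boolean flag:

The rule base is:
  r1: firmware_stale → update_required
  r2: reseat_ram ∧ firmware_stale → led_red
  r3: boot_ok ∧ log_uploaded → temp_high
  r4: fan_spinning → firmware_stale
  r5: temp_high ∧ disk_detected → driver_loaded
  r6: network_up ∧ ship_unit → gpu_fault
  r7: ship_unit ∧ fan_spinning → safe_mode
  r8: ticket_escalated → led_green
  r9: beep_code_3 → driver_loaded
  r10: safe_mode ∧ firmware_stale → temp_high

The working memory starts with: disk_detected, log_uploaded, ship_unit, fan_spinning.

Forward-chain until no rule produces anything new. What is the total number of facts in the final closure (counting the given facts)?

9

Round 1 fires r4, r7, giving firmware_stale, safe_mode.
Round 2 fires r1, r10, giving update_required, temp_high.
Round 3 fires r5, giving driver_loaded.
Closure: {disk_detected, driver_loaded, fan_spinning, firmware_stale, log_uploaded, safe_mode, ship_unit, temp_high, update_required} — 9 facts.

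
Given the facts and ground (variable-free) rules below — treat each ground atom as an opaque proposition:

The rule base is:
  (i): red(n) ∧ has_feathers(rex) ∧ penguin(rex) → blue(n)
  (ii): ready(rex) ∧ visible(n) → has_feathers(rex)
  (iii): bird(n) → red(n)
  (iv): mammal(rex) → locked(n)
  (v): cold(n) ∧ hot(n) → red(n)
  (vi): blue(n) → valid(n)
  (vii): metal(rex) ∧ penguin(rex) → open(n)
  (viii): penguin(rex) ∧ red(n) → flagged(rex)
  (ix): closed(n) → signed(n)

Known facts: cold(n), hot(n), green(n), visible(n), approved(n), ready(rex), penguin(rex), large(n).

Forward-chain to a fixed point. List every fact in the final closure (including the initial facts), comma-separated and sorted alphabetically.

approved(n), blue(n), cold(n), flagged(rex), green(n), has_feathers(rex), hot(n), large(n), penguin(rex), ready(rex), red(n), valid(n), visible(n)

[1] (ii) [ready(rex) ∧ visible(n) → has_feathers(rex)]; (v) [cold(n) ∧ hot(n) → red(n)]. ⇒ new: has_feathers(rex), red(n).
[2] (i) [red(n) ∧ has_feathers(rex) ∧ penguin(rex) → blue(n)]; (viii) [penguin(rex) ∧ red(n) → flagged(rex)]. ⇒ new: blue(n), flagged(rex).
[3] (vi) [blue(n) → valid(n)]. ⇒ new: valid(n).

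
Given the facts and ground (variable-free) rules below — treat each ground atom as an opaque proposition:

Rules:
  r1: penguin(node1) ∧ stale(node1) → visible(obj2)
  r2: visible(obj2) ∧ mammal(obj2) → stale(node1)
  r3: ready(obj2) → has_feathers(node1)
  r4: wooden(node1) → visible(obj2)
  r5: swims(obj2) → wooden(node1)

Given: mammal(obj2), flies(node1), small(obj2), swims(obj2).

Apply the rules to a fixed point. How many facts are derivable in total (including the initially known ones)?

[1] r5 [swims(obj2) → wooden(node1)]. ⇒ new: wooden(node1).
[2] r4 [wooden(node1) → visible(obj2)]. ⇒ new: visible(obj2).
[3] r2 [visible(obj2) ∧ mammal(obj2) → stale(node1)]. ⇒ new: stale(node1).
Closure: {flies(node1), mammal(obj2), small(obj2), stale(node1), swims(obj2), visible(obj2), wooden(node1)} — 7 facts.

7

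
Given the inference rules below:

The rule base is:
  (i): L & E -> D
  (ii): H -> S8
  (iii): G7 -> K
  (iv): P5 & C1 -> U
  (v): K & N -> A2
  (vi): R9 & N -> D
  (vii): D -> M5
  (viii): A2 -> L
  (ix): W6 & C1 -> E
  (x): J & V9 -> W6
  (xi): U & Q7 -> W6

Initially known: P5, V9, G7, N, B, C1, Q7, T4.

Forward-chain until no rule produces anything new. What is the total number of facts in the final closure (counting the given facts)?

[1] (iii) [G7 -> K]; (iv) [P5 & C1 -> U]. ⇒ new: K, U.
[2] (v) [K & N -> A2]; (xi) [U & Q7 -> W6]. ⇒ new: A2, W6.
[3] (viii) [A2 -> L]; (ix) [W6 & C1 -> E]. ⇒ new: L, E.
[4] (i) [L & E -> D]. ⇒ new: D.
[5] (vii) [D -> M5]. ⇒ new: M5.
Closure: {A2, B, C1, D, E, G7, K, L, M5, N, P5, Q7, T4, U, V9, W6} — 16 facts.

16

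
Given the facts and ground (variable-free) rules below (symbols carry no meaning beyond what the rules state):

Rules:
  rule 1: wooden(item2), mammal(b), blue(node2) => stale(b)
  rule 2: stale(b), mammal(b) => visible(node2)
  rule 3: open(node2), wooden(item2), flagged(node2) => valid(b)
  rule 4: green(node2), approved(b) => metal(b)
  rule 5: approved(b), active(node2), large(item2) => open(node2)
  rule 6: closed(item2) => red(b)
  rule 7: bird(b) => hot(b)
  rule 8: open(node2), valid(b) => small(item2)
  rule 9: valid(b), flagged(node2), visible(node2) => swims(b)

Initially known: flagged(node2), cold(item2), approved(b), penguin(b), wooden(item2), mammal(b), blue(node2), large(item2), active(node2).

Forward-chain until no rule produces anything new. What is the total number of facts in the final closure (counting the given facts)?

[1] rule 1 [wooden(item2), mammal(b), blue(node2) => stale(b)]; rule 5 [approved(b), active(node2), large(item2) => open(node2)]. ⇒ new: stale(b), open(node2).
[2] rule 2 [stale(b), mammal(b) => visible(node2)]; rule 3 [open(node2), wooden(item2), flagged(node2) => valid(b)]. ⇒ new: visible(node2), valid(b).
[3] rule 8 [open(node2), valid(b) => small(item2)]; rule 9 [valid(b), flagged(node2), visible(node2) => swims(b)]. ⇒ new: small(item2), swims(b).
Closure: {active(node2), approved(b), blue(node2), cold(item2), flagged(node2), large(item2), mammal(b), open(node2), penguin(b), small(item2), stale(b), swims(b), valid(b), visible(node2), wooden(item2)} — 15 facts.

15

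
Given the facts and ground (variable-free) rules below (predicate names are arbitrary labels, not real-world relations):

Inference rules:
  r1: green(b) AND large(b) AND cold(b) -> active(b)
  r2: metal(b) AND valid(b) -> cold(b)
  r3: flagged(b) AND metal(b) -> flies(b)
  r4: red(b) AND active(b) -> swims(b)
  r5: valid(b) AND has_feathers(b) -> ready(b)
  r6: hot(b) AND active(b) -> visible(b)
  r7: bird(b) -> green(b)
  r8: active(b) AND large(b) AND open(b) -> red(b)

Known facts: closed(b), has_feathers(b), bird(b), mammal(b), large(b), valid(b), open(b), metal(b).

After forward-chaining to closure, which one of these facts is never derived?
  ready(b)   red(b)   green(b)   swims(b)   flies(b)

Round 1 fires r2, r5, r7, giving cold(b), ready(b), green(b).
Round 2 fires r1, giving active(b).
Round 3 fires r8, giving red(b).
Round 4 fires r4, giving swims(b).
Derived: red(b) (round 3), ready(b) (round 1), green(b) (round 1), swims(b) (round 4). flies(b) never appears in any round.

flies(b)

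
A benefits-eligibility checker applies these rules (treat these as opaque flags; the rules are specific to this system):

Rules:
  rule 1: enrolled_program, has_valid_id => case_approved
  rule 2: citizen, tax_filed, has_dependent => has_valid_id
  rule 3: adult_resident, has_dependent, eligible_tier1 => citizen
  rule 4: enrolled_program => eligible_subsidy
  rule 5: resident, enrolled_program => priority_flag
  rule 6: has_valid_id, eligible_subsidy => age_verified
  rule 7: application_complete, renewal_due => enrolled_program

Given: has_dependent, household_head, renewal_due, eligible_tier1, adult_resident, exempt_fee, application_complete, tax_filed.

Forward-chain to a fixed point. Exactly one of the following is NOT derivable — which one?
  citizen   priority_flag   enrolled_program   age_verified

Round 1 — rule 3, rule 7, derive citizen, enrolled_program.
Round 2 — rule 2, rule 4, derive has_valid_id, eligible_subsidy.
Round 3 — rule 1, rule 6, derive case_approved, age_verified.
Derived: citizen (round 1), enrolled_program (round 1), age_verified (round 3). priority_flag never appears in any round.

priority_flag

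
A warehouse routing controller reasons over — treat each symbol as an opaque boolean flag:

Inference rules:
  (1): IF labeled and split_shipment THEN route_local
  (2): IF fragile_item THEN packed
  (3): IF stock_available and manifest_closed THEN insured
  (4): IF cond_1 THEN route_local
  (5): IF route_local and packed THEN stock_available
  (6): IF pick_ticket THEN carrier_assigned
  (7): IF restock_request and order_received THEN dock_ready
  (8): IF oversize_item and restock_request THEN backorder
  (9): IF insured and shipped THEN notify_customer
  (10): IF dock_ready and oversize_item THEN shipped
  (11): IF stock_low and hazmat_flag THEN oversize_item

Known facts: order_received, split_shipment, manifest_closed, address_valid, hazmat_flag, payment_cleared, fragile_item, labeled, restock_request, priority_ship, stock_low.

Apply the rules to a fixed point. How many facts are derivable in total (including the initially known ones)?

20

[1] (1) [IF labeled and split_shipment THEN route_local]; (2) [IF fragile_item THEN packed]; (7) [IF restock_request and order_received THEN dock_ready]; (11) [IF stock_low and hazmat_flag THEN oversize_item]. ⇒ new: route_local, packed, dock_ready, oversize_item.
[2] (5) [IF route_local and packed THEN stock_available]; (8) [IF oversize_item and restock_request THEN backorder]; (10) [IF dock_ready and oversize_item THEN shipped]. ⇒ new: stock_available, backorder, shipped.
[3] (3) [IF stock_available and manifest_closed THEN insured]. ⇒ new: insured.
[4] (9) [IF insured and shipped THEN notify_customer]. ⇒ new: notify_customer.
Closure: {address_valid, backorder, dock_ready, fragile_item, hazmat_flag, insured, labeled, manifest_closed, notify_customer, order_received, oversize_item, packed, payment_cleared, priority_ship, restock_request, route_local, shipped, split_shipment, stock_available, stock_low} — 20 facts.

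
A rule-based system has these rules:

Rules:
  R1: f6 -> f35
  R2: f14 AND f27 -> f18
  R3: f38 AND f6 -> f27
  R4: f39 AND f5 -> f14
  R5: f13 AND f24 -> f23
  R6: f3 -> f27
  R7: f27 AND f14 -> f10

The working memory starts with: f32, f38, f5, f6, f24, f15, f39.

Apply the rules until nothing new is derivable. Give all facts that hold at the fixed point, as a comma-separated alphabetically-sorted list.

Round 1: R1 [f6 -> f35]; R3 [f38 AND f6 -> f27]; R4 [f39 AND f5 -> f14]. New: f35, f27, f14.
Round 2: R2 [f14 AND f27 -> f18]; R7 [f27 AND f14 -> f10]. New: f18, f10.

f10, f14, f15, f18, f24, f27, f32, f35, f38, f39, f5, f6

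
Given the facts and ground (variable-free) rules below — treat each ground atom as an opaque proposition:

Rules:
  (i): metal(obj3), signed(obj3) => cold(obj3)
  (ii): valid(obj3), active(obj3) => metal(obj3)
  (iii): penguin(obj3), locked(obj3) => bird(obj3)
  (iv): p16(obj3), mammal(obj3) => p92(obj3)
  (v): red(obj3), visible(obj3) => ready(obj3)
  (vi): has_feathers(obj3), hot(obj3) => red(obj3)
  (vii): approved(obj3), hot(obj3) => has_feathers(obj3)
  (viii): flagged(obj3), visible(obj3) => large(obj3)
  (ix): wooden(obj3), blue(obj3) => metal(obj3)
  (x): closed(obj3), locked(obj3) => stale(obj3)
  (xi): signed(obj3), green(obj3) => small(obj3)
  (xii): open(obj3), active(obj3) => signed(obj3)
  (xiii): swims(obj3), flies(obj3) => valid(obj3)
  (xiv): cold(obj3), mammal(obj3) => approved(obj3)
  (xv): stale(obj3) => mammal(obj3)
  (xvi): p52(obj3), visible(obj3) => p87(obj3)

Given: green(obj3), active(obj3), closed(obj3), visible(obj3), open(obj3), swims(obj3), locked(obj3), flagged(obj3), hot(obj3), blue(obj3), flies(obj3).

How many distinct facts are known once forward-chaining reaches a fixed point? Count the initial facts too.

23

Round 1 fires (viii), (x), (xii), (xiii), giving large(obj3), stale(obj3), signed(obj3), valid(obj3).
Round 2 fires (ii), (xi), (xv), giving metal(obj3), small(obj3), mammal(obj3).
Round 3 fires (i), giving cold(obj3).
Round 4 fires (xiv), giving approved(obj3).
Round 5 fires (vii), giving has_feathers(obj3).
Round 6 fires (vi), giving red(obj3).
Round 7 fires (v), giving ready(obj3).
Closure: {active(obj3), approved(obj3), blue(obj3), closed(obj3), cold(obj3), flagged(obj3), flies(obj3), green(obj3), has_feathers(obj3), hot(obj3), large(obj3), locked(obj3), mammal(obj3), metal(obj3), open(obj3), ready(obj3), red(obj3), signed(obj3), small(obj3), stale(obj3), swims(obj3), valid(obj3), visible(obj3)} — 23 facts.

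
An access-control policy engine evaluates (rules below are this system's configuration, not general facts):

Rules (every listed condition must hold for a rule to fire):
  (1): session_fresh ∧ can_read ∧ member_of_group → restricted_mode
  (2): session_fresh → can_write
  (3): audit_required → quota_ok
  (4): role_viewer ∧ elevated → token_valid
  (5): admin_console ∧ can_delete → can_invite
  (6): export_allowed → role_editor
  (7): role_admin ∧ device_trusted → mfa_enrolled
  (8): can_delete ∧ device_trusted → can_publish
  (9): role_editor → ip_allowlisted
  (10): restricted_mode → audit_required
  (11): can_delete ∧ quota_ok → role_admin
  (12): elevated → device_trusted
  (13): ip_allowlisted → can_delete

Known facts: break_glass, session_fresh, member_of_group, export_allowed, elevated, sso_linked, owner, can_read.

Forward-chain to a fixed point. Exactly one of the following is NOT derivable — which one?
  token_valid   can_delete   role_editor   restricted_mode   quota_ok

token_valid

[1] (1) [session_fresh ∧ can_read ∧ member_of_group → restricted_mode]; (2) [session_fresh → can_write]; (6) [export_allowed → role_editor]; (12) [elevated → device_trusted]. ⇒ new: restricted_mode, can_write, role_editor, device_trusted.
[2] (9) [role_editor → ip_allowlisted]; (10) [restricted_mode → audit_required]. ⇒ new: ip_allowlisted, audit_required.
[3] (3) [audit_required → quota_ok]; (13) [ip_allowlisted → can_delete]. ⇒ new: quota_ok, can_delete.
[4] (8) [can_delete ∧ device_trusted → can_publish]; (11) [can_delete ∧ quota_ok → role_admin]. ⇒ new: can_publish, role_admin.
[5] (7) [role_admin ∧ device_trusted → mfa_enrolled]. ⇒ new: mfa_enrolled.
Derived: quota_ok (round 3), can_delete (round 3), restricted_mode (round 1), role_editor (round 1). token_valid never appears in any round.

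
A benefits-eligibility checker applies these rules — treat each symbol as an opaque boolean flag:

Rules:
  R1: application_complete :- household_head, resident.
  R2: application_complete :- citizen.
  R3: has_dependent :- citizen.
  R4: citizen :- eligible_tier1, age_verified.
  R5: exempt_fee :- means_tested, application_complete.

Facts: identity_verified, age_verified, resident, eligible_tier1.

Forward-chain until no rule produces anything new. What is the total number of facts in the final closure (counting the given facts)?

7

Round 1: R4 [citizen :- eligible_tier1, age_verified.]. Adds citizen.
Round 2: R2 [application_complete :- citizen.]; R3 [has_dependent :- citizen.]. Adds application_complete, has_dependent.
Closure: {age_verified, application_complete, citizen, eligible_tier1, has_dependent, identity_verified, resident} — 7 facts.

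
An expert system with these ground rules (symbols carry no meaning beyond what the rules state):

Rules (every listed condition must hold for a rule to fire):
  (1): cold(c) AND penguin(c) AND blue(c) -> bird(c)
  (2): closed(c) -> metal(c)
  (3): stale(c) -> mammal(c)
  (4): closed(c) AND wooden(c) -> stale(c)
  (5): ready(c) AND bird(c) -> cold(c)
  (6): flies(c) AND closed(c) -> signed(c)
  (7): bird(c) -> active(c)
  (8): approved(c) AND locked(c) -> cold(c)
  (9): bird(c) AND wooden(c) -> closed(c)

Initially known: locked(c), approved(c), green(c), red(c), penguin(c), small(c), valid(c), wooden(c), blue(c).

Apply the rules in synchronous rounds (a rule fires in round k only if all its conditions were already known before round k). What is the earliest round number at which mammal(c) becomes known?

5

Round 1 — (8), derive cold(c).
Round 2 — (1), derive bird(c).
Round 3 — (7), (9), derive active(c), closed(c).
Round 4 — (2), (4), derive metal(c), stale(c).
Round 5 — (3), derive mammal(c).
mammal(c) first appears in round 5.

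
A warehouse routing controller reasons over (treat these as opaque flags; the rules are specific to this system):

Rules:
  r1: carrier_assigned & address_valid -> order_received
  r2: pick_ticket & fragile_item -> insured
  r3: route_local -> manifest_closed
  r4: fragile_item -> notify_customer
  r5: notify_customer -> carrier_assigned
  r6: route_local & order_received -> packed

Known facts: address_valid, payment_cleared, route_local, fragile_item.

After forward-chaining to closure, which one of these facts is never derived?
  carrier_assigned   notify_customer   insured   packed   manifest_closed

insured

Round 1 — r3, r4, derive manifest_closed, notify_customer.
Round 2 — r5, derive carrier_assigned.
Round 3 — r1, derive order_received.
Round 4 — r6, derive packed.
Derived: manifest_closed (round 1), notify_customer (round 1), packed (round 4), carrier_assigned (round 2). insured never appears in any round.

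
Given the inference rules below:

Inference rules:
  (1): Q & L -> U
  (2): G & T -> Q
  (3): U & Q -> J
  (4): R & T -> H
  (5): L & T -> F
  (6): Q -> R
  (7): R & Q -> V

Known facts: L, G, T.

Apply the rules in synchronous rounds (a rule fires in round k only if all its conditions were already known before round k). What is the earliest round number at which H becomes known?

Round 1 fires (2), (5), giving Q, F.
Round 2 fires (1), (6), giving U, R.
Round 3 fires (3), (4), (7), giving J, H, V.
H first appears in round 3.

3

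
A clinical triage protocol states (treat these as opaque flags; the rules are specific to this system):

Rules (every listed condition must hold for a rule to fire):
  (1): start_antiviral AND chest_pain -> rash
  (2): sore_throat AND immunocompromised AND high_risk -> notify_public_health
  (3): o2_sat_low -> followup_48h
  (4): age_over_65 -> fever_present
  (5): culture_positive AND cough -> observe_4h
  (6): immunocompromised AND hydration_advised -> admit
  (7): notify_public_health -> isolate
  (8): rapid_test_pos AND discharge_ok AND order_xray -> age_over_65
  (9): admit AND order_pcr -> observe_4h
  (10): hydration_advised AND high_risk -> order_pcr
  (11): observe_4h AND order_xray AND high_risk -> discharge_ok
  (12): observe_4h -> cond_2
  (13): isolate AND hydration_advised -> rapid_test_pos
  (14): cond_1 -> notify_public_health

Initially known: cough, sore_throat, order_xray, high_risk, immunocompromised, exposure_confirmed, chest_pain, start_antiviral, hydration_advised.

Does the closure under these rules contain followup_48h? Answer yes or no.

no

Round 1 — (1), (2), (6), (10), derive rash, notify_public_health, admit, order_pcr.
Round 2 — (7), (9), derive isolate, observe_4h.
Round 3 — (11), (12), (13), derive discharge_ok, cond_2, rapid_test_pos.
Round 4 — (8), derive age_over_65.
Round 5 — (4), derive fever_present.
Fixed point reached. followup_48h is concluded only by (3); (3) needs o2_sat_low (never derived).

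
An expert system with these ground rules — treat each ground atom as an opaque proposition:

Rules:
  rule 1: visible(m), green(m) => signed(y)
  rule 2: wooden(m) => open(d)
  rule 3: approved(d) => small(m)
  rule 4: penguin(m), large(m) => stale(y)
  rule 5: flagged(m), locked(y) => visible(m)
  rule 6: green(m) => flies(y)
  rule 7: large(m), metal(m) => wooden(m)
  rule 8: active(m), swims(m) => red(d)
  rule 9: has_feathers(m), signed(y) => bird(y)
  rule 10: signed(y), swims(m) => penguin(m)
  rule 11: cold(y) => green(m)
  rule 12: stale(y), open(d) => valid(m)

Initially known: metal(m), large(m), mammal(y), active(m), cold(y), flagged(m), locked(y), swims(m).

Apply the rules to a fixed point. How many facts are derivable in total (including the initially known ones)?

18

Round 1 — rule 5, rule 7, rule 8, rule 11, derive visible(m), wooden(m), red(d), green(m).
Round 2 — rule 1, rule 2, rule 6, derive signed(y), open(d), flies(y).
Round 3 — rule 10, derive penguin(m).
Round 4 — rule 4, derive stale(y).
Round 5 — rule 12, derive valid(m).
Closure: {active(m), cold(y), flagged(m), flies(y), green(m), large(m), locked(y), mammal(y), metal(m), open(d), penguin(m), red(d), signed(y), stale(y), swims(m), valid(m), visible(m), wooden(m)} — 18 facts.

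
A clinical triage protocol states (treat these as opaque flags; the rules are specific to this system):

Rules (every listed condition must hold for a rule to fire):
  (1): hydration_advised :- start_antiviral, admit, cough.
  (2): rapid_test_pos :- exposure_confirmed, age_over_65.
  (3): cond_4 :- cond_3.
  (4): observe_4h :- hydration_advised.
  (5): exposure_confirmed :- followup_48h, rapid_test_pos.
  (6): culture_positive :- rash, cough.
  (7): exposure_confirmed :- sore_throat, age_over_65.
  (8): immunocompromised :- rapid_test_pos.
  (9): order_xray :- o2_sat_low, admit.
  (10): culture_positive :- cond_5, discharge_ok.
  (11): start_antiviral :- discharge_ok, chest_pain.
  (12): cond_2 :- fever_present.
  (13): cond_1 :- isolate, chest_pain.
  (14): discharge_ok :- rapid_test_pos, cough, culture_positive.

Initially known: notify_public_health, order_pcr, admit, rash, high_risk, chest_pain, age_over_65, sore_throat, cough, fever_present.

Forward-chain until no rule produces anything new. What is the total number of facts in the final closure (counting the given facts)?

19

Round 1 — (6), (7), (12), derive culture_positive, exposure_confirmed, cond_2.
Round 2 — (2), derive rapid_test_pos.
Round 3 — (8), (14), derive immunocompromised, discharge_ok.
Round 4 — (11), derive start_antiviral.
Round 5 — (1), derive hydration_advised.
Round 6 — (4), derive observe_4h.
Closure: {admit, age_over_65, chest_pain, cond_2, cough, culture_positive, discharge_ok, exposure_confirmed, fever_present, high_risk, hydration_advised, immunocompromised, notify_public_health, observe_4h, order_pcr, rapid_test_pos, rash, sore_throat, start_antiviral} — 19 facts.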